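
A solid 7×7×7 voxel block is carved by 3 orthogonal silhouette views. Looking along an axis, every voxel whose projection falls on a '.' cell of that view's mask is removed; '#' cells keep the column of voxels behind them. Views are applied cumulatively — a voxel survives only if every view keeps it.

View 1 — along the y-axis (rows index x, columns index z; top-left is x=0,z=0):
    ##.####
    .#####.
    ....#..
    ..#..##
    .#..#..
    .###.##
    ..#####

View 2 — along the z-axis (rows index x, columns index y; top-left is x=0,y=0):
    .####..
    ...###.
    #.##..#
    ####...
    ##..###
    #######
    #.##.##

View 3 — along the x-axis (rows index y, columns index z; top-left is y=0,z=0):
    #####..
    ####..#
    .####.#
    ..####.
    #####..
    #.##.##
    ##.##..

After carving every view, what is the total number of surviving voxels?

voxel count = 84

initial block: 7^3 = 343
after view 1 [y-axis, 27 of 49 cells solid] → remaining = 189
after view 2 [z-axis, 32 of 49 cells solid] → remaining = 125
after view 3 [x-axis, 33 of 49 cells solid] → remaining = 84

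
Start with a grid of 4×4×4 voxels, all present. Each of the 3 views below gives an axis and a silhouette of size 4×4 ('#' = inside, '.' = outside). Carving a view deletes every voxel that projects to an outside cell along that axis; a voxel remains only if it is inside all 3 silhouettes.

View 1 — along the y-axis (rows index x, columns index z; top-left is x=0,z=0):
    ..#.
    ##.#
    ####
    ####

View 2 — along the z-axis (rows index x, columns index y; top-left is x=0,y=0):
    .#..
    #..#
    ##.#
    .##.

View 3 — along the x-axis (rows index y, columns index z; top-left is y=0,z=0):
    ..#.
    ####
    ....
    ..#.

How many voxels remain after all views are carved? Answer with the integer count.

|visual hull| = 11

initial block: 4^3 = 64
carve view 1 (along y, XZ-mask fill 12/16): 48 voxels remain
carve view 2 (along z, XY-mask fill 8/16): 27 voxels remain
carve view 3 (along x, YZ-mask fill 6/16): 11 voxels remain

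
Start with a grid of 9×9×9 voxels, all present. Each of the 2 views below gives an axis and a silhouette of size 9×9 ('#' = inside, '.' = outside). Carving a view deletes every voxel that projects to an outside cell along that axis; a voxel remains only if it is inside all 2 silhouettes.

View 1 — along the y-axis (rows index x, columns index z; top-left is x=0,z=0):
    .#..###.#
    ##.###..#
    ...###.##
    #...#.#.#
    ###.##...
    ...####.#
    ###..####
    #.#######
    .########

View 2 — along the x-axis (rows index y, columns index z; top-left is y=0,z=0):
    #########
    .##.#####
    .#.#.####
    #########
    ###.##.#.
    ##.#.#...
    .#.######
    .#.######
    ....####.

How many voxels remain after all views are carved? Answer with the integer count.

remaining voxels: 356

before carving: 729 voxels (9×9×9)
after view 1 [y-axis, 53 of 81 cells solid] → remaining = 477
after view 2 [x-axis, 59 of 81 cells solid] → remaining = 356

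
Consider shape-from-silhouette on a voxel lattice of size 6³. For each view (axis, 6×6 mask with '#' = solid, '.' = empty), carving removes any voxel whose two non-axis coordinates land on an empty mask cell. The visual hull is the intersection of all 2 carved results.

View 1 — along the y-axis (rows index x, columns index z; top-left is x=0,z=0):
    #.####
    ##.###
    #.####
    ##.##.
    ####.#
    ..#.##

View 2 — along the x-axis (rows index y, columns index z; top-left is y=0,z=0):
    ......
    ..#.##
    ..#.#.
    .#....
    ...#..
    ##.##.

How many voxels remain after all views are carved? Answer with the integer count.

initial block: 6^3 = 216
after view 1 [y-axis, 27 of 36 cells solid] → remaining = 162
after view 2 [x-axis, 11 of 36 cells solid] → remaining = 49

|visual hull| = 49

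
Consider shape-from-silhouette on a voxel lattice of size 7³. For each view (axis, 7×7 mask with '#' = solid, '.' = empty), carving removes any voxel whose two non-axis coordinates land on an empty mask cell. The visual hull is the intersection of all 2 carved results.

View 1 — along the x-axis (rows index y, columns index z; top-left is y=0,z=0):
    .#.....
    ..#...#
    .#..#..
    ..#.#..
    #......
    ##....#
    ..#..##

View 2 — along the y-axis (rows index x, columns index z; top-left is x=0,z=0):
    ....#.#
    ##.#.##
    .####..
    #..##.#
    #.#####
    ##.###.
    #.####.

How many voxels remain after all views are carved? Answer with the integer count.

initial block: 7^3 = 343
after view 1 [x-axis, 14 of 49 cells solid] → remaining = 98
after view 2 [y-axis, 31 of 49 cells solid] → remaining = 56

voxel count = 56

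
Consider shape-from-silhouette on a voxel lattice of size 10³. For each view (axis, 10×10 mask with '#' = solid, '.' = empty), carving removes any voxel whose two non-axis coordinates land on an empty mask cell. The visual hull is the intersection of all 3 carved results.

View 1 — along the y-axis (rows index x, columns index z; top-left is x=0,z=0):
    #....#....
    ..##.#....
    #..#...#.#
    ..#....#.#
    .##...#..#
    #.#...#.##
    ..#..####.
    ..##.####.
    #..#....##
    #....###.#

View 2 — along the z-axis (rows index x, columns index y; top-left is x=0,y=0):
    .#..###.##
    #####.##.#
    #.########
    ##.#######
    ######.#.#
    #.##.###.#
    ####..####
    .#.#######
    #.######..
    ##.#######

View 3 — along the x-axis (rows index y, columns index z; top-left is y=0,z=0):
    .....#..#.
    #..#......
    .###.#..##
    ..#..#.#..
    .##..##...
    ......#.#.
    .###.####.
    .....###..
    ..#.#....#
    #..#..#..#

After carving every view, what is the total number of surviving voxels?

initial block: 10^3 = 1000
[1] y-view keeps 41 columns → grid now 410
[2] z-view keeps 79 columns → grid now 327
[3] x-view keeps 36 columns → grid now 125

125 voxels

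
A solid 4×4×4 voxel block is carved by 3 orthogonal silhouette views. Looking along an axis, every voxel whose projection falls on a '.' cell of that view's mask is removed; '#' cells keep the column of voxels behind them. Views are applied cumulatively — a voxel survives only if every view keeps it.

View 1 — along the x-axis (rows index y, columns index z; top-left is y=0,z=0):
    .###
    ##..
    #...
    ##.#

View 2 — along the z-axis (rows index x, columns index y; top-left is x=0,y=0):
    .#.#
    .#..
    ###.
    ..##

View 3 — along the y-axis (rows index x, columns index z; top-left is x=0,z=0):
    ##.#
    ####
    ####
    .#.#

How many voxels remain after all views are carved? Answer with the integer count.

initial block: 4^3 = 64
step 1: project along x, AND mask (9/16) → |grid| = 36
step 2: project along z, AND mask (8/16) → |grid| = 17
step 3: project along y, AND mask (13/16) → |grid| = 15

remaining voxels: 15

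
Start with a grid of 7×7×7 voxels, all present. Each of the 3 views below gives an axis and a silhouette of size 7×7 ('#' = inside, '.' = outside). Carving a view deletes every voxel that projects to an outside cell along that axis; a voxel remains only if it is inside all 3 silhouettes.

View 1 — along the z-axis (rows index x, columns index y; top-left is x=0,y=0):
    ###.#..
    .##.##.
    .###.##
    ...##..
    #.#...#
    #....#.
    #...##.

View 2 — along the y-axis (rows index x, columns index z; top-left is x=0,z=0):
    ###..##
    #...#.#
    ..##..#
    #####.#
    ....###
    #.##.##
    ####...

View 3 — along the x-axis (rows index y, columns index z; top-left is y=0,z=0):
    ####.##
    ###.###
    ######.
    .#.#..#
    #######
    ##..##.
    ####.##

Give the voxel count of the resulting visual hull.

|visual hull| = 70

initial block: 7^3 = 343
[1] z-view keeps 23 columns → grid now 161
[2] y-view keeps 29 columns → grid now 90
[3] x-view keeps 38 columns → grid now 70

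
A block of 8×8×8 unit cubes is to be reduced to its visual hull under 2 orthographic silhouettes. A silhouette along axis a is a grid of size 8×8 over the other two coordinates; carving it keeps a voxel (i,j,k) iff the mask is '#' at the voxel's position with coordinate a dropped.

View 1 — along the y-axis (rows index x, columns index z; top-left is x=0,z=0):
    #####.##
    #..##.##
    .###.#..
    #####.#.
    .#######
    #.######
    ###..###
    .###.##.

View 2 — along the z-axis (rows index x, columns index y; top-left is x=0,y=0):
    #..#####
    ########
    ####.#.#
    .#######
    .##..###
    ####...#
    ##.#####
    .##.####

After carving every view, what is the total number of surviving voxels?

remaining voxels: 290

start: 8×8×8 = 512 voxels
V1 y: intersect with XZ mask (47 set) -- 376 left
V2 z: intersect with XY mask (50 set) -- 290 left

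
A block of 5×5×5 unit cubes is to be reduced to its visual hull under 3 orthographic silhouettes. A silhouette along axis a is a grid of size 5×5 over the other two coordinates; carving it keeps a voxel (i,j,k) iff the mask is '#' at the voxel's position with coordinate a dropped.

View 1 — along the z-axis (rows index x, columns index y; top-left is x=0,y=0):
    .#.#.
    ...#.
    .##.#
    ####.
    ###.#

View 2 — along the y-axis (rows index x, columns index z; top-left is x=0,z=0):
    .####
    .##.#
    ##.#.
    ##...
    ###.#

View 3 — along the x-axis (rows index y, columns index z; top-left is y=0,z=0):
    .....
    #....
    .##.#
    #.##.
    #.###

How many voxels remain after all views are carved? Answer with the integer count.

full grid |V| = 125
  1. axis=2 (XY plane), |mask|=14  ⇒  voxels=70
  2. axis=1 (XZ plane), |mask|=16  ⇒  voxels=44
  3. axis=0 (YZ plane), |mask|=11  ⇒  voxels=17

voxel count = 17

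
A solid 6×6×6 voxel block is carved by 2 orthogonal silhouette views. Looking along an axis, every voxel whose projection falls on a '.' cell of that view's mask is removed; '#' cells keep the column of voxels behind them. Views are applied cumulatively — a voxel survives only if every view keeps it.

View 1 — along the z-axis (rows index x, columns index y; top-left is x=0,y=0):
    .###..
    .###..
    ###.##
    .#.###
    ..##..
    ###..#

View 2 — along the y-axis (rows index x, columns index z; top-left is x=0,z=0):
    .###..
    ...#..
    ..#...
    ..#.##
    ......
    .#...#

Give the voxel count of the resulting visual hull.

37 voxels

initial block: 6^3 = 216
step 1: project along z, AND mask (21/36) → |grid| = 126
step 2: project along y, AND mask (10/36) → |grid| = 37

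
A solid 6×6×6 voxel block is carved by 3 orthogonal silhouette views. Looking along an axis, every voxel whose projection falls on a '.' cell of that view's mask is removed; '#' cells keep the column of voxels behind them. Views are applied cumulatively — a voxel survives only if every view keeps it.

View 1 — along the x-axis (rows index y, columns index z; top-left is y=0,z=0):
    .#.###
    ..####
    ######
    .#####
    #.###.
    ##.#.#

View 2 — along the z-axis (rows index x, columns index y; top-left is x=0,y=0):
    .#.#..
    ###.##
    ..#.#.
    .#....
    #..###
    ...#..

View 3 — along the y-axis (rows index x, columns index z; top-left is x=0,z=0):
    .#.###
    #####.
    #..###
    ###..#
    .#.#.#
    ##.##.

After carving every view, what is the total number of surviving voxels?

before carving: 216 voxels (6×6×6)
[1] x-view keeps 27 columns → grid now 162
[2] z-view keeps 15 columns → grid now 67
[3] y-view keeps 24 columns → grid now 47

voxel count = 47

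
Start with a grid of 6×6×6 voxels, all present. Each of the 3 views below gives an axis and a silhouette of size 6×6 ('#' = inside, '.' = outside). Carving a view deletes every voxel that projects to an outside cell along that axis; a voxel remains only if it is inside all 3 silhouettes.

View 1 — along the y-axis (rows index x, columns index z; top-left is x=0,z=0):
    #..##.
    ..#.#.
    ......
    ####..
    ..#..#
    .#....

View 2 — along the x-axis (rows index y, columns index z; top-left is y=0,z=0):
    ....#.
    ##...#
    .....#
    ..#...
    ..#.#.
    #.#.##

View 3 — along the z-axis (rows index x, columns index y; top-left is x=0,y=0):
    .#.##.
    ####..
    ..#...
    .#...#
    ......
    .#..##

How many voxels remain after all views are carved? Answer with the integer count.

initial block: 6^3 = 216
[1] y-view keeps 12 columns → grid now 72
[2] x-view keeps 12 columns → grid now 24
[3] z-view keeps 13 columns → grid now 9

voxel count = 9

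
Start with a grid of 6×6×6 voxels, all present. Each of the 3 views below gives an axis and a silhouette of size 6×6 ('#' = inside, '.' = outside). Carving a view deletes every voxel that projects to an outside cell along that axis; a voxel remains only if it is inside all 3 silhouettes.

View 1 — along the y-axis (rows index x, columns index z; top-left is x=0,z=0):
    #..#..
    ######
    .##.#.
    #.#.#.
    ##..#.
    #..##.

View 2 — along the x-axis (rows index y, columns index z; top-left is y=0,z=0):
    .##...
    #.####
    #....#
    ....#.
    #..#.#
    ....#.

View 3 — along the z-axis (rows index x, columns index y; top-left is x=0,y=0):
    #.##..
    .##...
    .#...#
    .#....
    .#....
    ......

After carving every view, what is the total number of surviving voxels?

16 voxels

before carving: 216 voxels (6×6×6)
after view 1 [y-axis, 20 of 36 cells solid] → remaining = 120
after view 2 [x-axis, 14 of 36 cells solid] → remaining = 48
after view 3 [z-axis, 9 of 36 cells solid] → remaining = 16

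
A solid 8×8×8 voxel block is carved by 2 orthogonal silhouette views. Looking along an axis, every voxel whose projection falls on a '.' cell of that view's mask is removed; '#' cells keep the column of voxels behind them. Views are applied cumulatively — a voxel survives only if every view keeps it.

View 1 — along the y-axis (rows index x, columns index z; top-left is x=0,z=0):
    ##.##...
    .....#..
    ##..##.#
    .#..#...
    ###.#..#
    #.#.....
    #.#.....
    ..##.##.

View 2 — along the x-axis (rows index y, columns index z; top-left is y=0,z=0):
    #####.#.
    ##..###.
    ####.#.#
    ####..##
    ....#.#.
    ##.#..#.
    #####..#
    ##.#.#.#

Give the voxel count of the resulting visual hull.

|visual hull| = 129

initial block: 8^3 = 512
V1 y: intersect with XZ mask (25 set) -- 200 left
V2 x: intersect with YZ mask (40 set) -- 129 left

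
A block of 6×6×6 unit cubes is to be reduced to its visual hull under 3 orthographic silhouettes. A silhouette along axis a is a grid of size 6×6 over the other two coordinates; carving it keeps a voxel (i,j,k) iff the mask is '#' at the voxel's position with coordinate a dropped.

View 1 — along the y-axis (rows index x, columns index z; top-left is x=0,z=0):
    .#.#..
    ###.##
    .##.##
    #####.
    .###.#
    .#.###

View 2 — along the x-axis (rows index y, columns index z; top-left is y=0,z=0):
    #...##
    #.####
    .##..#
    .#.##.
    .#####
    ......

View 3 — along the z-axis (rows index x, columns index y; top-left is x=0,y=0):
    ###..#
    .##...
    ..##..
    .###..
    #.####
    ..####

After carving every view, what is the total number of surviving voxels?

voxel count = 42

full grid |V| = 216
step 1: project along y, AND mask (24/36) → |grid| = 144
step 2: project along x, AND mask (19/36) → |grid| = 78
step 3: project along z, AND mask (20/36) → |grid| = 42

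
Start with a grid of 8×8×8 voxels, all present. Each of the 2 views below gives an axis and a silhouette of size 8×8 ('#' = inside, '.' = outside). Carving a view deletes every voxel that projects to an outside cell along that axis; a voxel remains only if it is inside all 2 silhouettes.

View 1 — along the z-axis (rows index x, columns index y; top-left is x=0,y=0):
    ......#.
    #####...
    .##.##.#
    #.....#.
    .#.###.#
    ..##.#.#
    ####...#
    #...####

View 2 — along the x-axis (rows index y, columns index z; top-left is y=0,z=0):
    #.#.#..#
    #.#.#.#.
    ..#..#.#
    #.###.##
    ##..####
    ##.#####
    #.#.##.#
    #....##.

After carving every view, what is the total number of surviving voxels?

initial block: 8^3 = 512
  1. axis=2 (XY plane), |mask|=32  ⇒  voxels=256
  2. axis=0 (YZ plane), |mask|=38  ⇒  voxels=150

|visual hull| = 150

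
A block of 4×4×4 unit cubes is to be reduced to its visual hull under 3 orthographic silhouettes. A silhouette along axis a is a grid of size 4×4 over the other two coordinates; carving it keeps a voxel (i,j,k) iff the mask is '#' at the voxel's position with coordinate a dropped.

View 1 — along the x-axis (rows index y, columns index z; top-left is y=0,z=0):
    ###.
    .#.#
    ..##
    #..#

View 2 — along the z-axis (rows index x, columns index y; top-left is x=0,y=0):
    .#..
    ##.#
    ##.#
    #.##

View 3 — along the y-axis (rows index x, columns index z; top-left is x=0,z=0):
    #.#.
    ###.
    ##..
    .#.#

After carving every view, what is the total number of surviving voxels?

12 voxels

before carving: 64 voxels (4×4×4)
carve view 1 (along x, YZ-mask fill 9/16): 36 voxels remain
carve view 2 (along z, XY-mask fill 10/16): 23 voxels remain
carve view 3 (along y, XZ-mask fill 9/16): 12 voxels remain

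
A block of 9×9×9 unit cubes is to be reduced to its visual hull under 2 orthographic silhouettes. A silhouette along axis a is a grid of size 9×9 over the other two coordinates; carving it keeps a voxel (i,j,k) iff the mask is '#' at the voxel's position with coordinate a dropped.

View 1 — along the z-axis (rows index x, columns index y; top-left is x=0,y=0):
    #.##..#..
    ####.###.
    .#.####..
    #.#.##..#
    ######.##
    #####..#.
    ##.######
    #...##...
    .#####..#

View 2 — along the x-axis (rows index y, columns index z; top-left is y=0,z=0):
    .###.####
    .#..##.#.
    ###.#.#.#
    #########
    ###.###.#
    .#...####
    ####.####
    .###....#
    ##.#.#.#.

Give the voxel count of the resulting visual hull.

324 voxels

full grid |V| = 729
V1 z: intersect with XY mask (52 set) -- 468 left
V2 x: intersect with YZ mask (55 set) -- 324 left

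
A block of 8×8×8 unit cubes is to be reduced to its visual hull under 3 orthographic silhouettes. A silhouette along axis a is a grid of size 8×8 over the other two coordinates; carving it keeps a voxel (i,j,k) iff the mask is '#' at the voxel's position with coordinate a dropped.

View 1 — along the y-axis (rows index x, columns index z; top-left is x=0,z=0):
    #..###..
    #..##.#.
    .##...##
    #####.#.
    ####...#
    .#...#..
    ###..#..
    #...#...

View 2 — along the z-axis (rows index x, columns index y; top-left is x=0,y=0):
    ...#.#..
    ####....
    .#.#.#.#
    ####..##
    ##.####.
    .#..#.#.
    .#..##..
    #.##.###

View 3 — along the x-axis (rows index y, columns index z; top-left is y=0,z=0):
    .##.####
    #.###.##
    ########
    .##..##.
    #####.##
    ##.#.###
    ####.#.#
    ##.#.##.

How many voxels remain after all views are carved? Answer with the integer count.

initial block: 8^3 = 512
[1] y-view keeps 31 columns → grid now 248
[2] z-view keeps 34 columns → grid now 136
[3] x-view keeps 48 columns → grid now 92

remaining voxels: 92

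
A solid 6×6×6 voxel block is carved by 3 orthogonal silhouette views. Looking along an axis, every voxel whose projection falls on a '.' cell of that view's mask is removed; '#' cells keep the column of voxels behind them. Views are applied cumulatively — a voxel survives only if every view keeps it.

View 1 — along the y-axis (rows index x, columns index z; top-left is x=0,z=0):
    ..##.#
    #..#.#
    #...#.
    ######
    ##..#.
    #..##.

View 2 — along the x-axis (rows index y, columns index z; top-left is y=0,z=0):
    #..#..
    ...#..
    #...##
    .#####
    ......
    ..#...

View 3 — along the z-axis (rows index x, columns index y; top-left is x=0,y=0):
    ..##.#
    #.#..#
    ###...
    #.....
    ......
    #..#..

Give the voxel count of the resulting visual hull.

start: 6×6×6 = 216 voxels
  1. axis=1 (XZ plane), |mask|=20  ⇒  voxels=120
  2. axis=0 (YZ plane), |mask|=12  ⇒  voxels=42
  3. axis=2 (XY plane), |mask|=12  ⇒  voxels=18

|visual hull| = 18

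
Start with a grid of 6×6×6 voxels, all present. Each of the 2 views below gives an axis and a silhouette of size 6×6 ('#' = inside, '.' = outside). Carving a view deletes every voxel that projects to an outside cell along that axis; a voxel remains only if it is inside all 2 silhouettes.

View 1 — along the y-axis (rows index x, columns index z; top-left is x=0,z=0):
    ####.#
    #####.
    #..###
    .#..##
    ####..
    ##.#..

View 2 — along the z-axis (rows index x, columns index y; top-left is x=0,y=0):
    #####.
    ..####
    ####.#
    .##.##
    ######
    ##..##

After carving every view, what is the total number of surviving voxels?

before carving: 216 voxels (6×6×6)
V1 y: intersect with XZ mask (24 set) -- 144 left
V2 z: intersect with XY mask (28 set) -- 113 left

voxel count = 113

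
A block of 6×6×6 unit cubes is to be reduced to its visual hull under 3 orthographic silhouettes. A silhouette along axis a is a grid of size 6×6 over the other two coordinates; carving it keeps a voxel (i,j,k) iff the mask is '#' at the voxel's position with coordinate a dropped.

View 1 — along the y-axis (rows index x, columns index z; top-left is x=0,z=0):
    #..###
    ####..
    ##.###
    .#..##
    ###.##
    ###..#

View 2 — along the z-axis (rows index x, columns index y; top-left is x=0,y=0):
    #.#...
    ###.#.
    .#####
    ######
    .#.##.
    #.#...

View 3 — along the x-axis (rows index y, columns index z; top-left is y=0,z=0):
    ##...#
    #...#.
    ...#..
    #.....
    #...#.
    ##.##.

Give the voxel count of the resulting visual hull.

|visual hull| = 32

start: 6×6×6 = 216 voxels
  1. axis=1 (XZ plane), |mask|=25  ⇒  voxels=150
  2. axis=2 (XY plane), |mask|=22  ⇒  voxels=90
  3. axis=0 (YZ plane), |mask|=13  ⇒  voxels=32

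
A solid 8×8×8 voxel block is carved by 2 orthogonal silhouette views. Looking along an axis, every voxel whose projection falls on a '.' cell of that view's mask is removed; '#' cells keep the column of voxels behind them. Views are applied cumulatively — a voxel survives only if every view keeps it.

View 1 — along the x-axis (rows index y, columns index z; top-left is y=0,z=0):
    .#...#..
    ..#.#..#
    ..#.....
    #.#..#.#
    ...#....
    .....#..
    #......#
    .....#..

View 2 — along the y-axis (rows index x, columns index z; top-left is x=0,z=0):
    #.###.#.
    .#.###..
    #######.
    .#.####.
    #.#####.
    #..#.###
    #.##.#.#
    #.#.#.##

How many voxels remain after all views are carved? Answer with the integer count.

initial block: 8^3 = 512
[1] x-view keeps 15 columns → grid now 120
[2] y-view keeps 42 columns → grid now 76

|visual hull| = 76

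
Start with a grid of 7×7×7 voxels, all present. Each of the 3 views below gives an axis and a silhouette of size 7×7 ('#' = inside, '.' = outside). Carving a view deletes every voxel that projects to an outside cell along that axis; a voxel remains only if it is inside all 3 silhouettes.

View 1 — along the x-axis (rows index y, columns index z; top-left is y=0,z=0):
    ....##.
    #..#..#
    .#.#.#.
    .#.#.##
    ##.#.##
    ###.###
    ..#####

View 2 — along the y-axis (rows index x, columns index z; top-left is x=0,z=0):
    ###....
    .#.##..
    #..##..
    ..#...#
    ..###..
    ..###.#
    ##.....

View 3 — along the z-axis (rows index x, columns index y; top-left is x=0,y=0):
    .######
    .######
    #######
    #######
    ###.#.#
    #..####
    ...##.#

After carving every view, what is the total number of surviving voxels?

initial block: 7^3 = 343
  1. axis=0 (YZ plane), |mask|=28  ⇒  voxels=196
  2. axis=1 (XZ plane), |mask|=20  ⇒  voxels=71
  3. axis=2 (XY plane), |mask|=39  ⇒  voxels=60

voxel count = 60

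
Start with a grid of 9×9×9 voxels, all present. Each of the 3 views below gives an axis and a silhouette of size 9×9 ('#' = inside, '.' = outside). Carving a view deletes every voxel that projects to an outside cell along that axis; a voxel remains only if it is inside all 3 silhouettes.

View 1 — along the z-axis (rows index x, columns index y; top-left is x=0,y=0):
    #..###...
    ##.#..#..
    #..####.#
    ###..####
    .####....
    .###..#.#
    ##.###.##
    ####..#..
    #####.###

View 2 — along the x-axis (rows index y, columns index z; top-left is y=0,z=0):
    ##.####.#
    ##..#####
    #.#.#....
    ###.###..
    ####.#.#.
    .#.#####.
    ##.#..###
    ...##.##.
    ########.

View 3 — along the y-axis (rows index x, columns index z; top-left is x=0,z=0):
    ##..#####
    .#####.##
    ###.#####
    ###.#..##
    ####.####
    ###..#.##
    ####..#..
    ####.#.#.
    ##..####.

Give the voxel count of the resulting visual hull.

initial block: 9^3 = 729
V1 z: intersect with XY mask (50 set) -- 450 left
V2 x: intersect with YZ mask (53 set) -- 303 left
V3 y: intersect with XZ mask (59 set) -- 215 left

voxel count = 215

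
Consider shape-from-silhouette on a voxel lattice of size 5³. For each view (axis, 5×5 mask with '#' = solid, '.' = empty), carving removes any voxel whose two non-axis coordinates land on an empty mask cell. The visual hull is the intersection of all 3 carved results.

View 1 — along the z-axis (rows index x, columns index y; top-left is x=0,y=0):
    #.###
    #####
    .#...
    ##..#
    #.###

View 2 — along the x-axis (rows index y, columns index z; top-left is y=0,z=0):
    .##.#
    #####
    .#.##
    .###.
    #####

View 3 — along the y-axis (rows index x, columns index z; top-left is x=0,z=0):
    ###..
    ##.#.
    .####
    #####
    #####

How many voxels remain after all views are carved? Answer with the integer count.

initial block: 5^3 = 125
carve view 1 (along z, XY-mask fill 17/25): 85 voxels remain
carve view 2 (along x, YZ-mask fill 19/25): 65 voxels remain
carve view 3 (along y, XZ-mask fill 20/25): 50 voxels remain

remaining voxels: 50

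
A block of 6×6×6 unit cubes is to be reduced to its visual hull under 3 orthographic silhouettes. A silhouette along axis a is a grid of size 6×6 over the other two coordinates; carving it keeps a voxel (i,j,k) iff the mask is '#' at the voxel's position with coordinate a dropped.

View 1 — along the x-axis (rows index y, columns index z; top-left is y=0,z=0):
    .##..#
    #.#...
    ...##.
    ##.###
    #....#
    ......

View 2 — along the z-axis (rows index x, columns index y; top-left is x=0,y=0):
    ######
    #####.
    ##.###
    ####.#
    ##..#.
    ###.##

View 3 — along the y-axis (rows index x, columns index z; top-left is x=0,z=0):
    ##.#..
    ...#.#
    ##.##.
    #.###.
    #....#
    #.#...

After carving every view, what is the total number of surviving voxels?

before carving: 216 voxels (6×6×6)
carve view 1 (along x, YZ-mask fill 14/36): 84 voxels remain
carve view 2 (along z, XY-mask fill 29/36): 68 voxels remain
carve view 3 (along y, XZ-mask fill 17/36): 35 voxels remain

voxel count = 35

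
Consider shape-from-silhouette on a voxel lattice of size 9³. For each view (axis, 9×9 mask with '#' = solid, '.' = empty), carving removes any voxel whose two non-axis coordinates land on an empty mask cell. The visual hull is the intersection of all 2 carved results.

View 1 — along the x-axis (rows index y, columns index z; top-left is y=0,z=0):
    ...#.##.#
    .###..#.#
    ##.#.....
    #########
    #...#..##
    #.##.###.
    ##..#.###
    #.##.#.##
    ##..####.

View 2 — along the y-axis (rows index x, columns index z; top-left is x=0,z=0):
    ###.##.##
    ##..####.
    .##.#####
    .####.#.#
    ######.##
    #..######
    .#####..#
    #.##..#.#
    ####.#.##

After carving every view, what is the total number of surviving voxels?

initial block: 9^3 = 729
  1. axis=0 (YZ plane), |mask|=49  ⇒  voxels=441
  2. axis=1 (XZ plane), |mask|=59  ⇒  voxels=318

|visual hull| = 318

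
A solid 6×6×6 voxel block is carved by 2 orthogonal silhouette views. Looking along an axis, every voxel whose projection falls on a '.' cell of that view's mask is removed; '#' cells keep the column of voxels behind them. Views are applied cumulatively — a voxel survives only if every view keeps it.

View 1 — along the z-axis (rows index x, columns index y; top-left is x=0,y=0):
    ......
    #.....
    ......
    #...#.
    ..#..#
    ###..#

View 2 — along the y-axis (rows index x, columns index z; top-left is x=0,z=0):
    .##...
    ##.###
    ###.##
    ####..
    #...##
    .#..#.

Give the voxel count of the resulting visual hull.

initial block: 6^3 = 216
V1 z: intersect with XY mask (9 set) -- 54 left
V2 y: intersect with XZ mask (21 set) -- 27 left

27 voxels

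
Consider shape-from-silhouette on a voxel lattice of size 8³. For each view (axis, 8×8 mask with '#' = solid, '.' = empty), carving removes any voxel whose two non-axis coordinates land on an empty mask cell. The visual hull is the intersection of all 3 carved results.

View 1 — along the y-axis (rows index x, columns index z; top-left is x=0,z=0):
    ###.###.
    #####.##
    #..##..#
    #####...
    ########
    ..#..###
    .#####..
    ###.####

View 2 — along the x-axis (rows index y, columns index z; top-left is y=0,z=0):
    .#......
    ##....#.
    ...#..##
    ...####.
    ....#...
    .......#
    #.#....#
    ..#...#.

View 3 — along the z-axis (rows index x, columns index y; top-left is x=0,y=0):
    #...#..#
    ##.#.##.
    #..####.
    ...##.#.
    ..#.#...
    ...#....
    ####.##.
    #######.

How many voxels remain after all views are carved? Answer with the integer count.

initial block: 8^3 = 512
carve view 1 (along y, XZ-mask fill 46/64): 368 voxels remain
carve view 2 (along x, YZ-mask fill 18/64): 102 voxels remain
carve view 3 (along z, XY-mask fill 32/64): 53 voxels remain

voxel count = 53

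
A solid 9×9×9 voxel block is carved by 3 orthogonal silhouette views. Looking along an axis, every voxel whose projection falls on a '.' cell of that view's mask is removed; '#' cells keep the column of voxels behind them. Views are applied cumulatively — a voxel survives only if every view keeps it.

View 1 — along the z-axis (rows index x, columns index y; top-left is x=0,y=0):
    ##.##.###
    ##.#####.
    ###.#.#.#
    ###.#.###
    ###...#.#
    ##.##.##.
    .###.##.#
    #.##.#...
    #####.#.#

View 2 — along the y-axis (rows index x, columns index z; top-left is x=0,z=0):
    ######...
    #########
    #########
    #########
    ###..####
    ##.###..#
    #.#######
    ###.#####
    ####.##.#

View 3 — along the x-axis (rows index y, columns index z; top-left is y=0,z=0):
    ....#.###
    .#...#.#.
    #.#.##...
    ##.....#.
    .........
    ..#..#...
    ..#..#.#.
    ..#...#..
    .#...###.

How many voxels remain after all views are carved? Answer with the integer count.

voxel count = 131

initial block: 9^3 = 729
V1 z: intersect with XY mask (55 set) -- 495 left
V2 y: intersect with XZ mask (69 set) -- 422 left
V3 x: intersect with YZ mask (25 set) -- 131 left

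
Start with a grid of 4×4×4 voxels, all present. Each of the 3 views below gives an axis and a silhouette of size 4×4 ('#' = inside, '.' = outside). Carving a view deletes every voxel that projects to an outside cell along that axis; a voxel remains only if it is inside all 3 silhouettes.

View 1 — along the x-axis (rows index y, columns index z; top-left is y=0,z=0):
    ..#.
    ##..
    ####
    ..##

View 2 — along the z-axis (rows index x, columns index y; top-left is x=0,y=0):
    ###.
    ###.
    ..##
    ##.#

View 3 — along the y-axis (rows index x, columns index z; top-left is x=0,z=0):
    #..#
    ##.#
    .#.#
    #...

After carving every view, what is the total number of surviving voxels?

remaining voxels: 12

initial block: 4^3 = 64
[1] x-view keeps 9 columns → grid now 36
[2] z-view keeps 11 columns → grid now 25
[3] y-view keeps 8 columns → grid now 12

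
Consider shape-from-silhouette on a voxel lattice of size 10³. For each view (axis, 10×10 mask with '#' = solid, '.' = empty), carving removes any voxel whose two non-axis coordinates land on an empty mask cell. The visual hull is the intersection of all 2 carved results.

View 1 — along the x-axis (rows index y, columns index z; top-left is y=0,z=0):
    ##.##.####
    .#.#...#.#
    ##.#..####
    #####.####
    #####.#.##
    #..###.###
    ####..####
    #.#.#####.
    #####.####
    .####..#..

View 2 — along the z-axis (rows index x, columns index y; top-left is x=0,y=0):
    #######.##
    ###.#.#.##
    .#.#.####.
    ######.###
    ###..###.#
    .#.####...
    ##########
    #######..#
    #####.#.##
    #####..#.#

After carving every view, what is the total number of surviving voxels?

start: 10×10×10 = 1000 voxels
[1] x-view keeps 72 columns → grid now 720
[2] z-view keeps 76 columns → grid now 538

remaining voxels: 538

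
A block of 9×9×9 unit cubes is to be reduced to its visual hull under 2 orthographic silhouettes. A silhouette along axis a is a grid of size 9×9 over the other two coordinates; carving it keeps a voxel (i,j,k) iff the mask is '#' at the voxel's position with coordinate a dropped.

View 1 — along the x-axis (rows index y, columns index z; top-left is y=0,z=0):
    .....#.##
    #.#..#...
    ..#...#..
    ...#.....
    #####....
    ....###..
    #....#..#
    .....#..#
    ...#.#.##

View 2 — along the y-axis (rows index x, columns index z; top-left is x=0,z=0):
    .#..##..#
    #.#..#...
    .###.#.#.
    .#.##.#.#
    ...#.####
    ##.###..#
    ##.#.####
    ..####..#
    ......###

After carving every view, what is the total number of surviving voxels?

before carving: 729 voxels (9×9×9)
after view 1 [x-axis, 26 of 81 cells solid] → remaining = 234
after view 2 [y-axis, 43 of 81 cells solid] → remaining = 135

remaining voxels: 135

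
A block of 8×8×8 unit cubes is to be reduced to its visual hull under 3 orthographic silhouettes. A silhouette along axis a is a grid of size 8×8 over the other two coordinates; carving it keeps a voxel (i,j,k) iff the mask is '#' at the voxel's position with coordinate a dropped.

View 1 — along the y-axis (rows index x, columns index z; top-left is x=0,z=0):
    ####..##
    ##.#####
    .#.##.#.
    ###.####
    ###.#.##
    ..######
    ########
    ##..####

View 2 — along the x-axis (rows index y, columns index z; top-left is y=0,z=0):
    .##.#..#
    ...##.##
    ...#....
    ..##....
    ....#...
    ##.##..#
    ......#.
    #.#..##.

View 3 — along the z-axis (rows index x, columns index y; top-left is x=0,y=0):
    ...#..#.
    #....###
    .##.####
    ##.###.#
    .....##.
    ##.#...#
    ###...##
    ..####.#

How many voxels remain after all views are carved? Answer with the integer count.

voxel count = 81

before carving: 512 voxels (8×8×8)
after view 1 [y-axis, 50 of 64 cells solid] → remaining = 400
after view 2 [x-axis, 22 of 64 cells solid] → remaining = 139
after view 3 [z-axis, 34 of 64 cells solid] → remaining = 81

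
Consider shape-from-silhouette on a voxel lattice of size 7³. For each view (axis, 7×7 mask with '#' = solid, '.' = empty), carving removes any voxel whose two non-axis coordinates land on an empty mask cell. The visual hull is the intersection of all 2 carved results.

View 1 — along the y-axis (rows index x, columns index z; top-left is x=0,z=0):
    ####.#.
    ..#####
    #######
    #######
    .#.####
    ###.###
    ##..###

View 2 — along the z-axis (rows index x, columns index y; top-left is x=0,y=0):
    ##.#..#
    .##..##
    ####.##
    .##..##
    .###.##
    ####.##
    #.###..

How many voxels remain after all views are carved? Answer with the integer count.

|visual hull| = 191

before carving: 343 voxels (7×7×7)
  1. axis=1 (XZ plane), |mask|=40  ⇒  voxels=280
  2. axis=2 (XY plane), |mask|=33  ⇒  voxels=191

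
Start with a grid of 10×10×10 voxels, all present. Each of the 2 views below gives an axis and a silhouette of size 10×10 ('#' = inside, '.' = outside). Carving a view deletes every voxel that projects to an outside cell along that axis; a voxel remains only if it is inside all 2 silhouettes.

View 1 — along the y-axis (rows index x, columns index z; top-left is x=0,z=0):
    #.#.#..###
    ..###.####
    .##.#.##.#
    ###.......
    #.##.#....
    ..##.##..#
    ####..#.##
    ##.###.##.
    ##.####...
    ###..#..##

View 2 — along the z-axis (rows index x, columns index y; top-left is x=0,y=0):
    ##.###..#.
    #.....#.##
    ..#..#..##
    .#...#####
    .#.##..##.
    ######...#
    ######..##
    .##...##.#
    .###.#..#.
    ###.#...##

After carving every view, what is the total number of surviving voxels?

remaining voxels: 318

start: 10×10×10 = 1000 voxels
after view 1 [y-axis, 57 of 100 cells solid] → remaining = 570
after view 2 [z-axis, 56 of 100 cells solid] → remaining = 318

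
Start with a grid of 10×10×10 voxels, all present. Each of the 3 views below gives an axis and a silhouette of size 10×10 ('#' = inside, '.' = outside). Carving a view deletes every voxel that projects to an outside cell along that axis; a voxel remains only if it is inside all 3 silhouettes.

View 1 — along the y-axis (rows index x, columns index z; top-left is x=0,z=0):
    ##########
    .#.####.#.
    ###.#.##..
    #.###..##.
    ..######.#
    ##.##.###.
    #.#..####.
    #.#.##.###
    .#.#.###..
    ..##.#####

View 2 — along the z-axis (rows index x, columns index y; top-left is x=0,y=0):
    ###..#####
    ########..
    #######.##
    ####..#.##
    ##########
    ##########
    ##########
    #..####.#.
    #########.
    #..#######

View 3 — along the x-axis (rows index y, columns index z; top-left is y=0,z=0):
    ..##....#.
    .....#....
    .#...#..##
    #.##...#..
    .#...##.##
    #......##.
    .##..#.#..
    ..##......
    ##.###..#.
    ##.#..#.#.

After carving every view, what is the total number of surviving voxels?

full grid |V| = 1000
[1] y-view keeps 67 columns → grid now 670
[2] z-view keeps 85 columns → grid now 567
[3] x-view keeps 37 columns → grid now 208

208 voxels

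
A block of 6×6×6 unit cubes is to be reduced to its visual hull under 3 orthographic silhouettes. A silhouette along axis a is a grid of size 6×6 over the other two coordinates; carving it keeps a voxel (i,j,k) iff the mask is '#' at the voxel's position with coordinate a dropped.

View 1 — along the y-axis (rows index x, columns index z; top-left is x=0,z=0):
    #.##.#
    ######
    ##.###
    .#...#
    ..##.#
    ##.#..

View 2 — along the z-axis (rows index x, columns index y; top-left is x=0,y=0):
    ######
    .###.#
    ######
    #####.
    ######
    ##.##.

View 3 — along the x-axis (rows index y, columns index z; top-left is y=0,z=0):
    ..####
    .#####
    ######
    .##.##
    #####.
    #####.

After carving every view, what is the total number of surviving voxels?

91 voxels

before carving: 216 voxels (6×6×6)
  1. axis=1 (XZ plane), |mask|=23  ⇒  voxels=138
  2. axis=2 (XY plane), |mask|=31  ⇒  voxels=118
  3. axis=0 (YZ plane), |mask|=29  ⇒  voxels=91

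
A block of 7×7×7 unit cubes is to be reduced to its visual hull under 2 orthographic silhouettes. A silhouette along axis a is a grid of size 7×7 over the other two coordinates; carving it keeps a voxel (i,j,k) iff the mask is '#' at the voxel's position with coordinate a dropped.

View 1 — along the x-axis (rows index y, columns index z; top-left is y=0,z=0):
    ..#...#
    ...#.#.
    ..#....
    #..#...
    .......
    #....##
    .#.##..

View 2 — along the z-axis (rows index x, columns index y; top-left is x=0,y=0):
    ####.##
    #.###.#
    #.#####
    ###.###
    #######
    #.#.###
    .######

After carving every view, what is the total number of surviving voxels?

76 voxels

before carving: 343 voxels (7×7×7)
carve view 1 (along x, YZ-mask fill 13/49): 91 voxels remain
carve view 2 (along z, XY-mask fill 41/49): 76 voxels remain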